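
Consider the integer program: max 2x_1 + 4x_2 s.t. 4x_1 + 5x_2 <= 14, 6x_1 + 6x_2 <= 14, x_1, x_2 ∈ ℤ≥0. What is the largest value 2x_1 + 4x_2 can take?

8

The continuous relaxation peaks at (0, 2.33) with value 9.33; rounding to a feasible lattice point costs some objective.
(x_1,x_2)=(0,2): 4·0+5·2=10≤14, 6·0+6·2=12≤14, objective 8.
(x_1,x_2)=(1,1): 4·1+5·1=9≤14, 6·1+6·1=12≤14, objective 6.
(x_1,x_2)=(0,1): 4·0+5·1=5≤14, 6·0+6·1=6≤14, objective 4.
No feasible integer point exceeds 8.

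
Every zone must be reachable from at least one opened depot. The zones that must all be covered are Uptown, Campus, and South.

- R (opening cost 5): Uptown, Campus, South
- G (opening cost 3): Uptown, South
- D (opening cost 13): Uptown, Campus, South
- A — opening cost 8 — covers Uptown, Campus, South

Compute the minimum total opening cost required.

This is an integer covering problem.
The greedy cost-per-new-zone heuristic would pick G and R for 8, but a cheaper cover exists.
R alone covers Uptown, Campus, South — every zone.
Total opening cost: 5.
No cover costs less than 5.

5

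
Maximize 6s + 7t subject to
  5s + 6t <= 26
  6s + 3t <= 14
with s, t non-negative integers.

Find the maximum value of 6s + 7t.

28

The continuous relaxation peaks at (0.286, 4.1) with value 30.38; rounding to a feasible lattice point costs some objective.
(s,t)=(0,4): 5·0+6·4=24≤26, 6·0+3·4=12≤14, objective 28.
(s,t)=(0,3): 5·0+6·3=18≤26, 6·0+3·3=9≤14, objective 21.
Maximum is 28 at (s,t)=(0,4).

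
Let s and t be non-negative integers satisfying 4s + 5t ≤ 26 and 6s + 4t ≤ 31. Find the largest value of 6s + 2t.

(s,t)=(5,0): 4·5+5·0=20≤26, 6·5+4·0=30≤31, objective 30.
(s,t)=(4,1): 4·4+5·1=21≤26, 6·4+4·1=28≤31, objective 26.
(s,t)=(4,0): 4·4+5·0=16≤26, 6·4+4·0=24≤31, objective 24.
Maximum is 30 at (s,t)=(5,0).

30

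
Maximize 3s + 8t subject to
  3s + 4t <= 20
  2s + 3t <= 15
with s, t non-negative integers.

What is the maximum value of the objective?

40

(s,t)=(0,5) is feasible, giving 40.
(s,t)=(1,4) is feasible, giving 35.
(s,t)=(0,4) is feasible, giving 32.
The best lattice point is (0,5), giving 40.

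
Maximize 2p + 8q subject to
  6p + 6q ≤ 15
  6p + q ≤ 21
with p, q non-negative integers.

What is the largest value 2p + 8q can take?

16

(p,q)=(0,2): 6·0+6·2=12≤15, 6·0+1·2=2≤21, objective 16.
(p,q)=(1,1): 6·1+6·1=12≤15, 6·1+1·1=7≤21, objective 10.
No feasible integer point exceeds 16.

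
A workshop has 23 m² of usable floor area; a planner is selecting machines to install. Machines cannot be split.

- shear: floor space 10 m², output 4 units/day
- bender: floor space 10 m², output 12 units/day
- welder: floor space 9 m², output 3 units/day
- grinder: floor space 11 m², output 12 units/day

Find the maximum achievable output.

This is a 0-1 knapsack instance.
bender + grinder: floor space 10 + 11 = 21 ≤ 23, output 12 + 12 = 24.
shear + grinder: floor space 10 + 11 = 21 ≤ 23, output 4 + 12 = 16.
shear + bender: floor space 10 + 10 = 20 ≤ 23, output 4 + 12 = 16.
Best is bender and grinder with total output 24.

24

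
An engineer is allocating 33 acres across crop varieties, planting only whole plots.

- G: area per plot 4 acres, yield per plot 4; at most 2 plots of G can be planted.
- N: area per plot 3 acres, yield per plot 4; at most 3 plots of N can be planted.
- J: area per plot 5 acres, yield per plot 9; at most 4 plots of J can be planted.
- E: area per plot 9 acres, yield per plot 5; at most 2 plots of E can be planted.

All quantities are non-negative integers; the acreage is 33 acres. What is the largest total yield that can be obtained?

This is a bounded integer knapsack.
3×N and 4×J: area 29 ≤ 33, yield 3·4 + 4·9 = 48.
1×G, 3×N, and 4×J: area 33 ≤ 33, yield 1·4 + 3·4 + 4·9 = 52.
Best is 52.

52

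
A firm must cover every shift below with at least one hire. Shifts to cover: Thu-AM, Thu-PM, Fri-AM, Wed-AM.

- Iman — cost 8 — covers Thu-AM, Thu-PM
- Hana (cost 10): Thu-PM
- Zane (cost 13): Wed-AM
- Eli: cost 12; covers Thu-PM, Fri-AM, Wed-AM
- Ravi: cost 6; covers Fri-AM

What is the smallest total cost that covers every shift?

20

This is an integer covering problem.
Choose Iman and Eli: together they cover Thu-AM, Thu-PM, Fri-AM, Wed-AM — every shift.
Total cost: 8 + 12 = 20.
No cover costs less than 20.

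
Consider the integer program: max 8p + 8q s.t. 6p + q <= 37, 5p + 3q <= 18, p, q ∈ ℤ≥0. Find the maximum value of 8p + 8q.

48

(p,q)=(0,6): 6·0+1·6=6≤37, 5·0+3·6=18≤18, objective 48.
(p,q)=(0,5): 6·0+1·5=5≤37, 5·0+3·5=15≤18, objective 40.
No feasible integer point exceeds 48.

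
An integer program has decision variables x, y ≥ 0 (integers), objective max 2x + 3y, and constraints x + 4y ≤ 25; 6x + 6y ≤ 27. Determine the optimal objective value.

The continuous relaxation peaks at (0, 4.5) with value 13.50; rounding to a feasible lattice point costs some objective.
(x,y)=(0,4): 1·0+4·4=16≤25, 6·0+6·4=24≤27, objective 12.
(x,y)=(1,3): 1·1+4·3=13≤25, 6·1+6·3=24≤27, objective 11.
(x,y)=(0,3): 1·0+4·3=12≤25, 6·0+6·3=18≤27, objective 9.
No feasible integer point exceeds 12.

12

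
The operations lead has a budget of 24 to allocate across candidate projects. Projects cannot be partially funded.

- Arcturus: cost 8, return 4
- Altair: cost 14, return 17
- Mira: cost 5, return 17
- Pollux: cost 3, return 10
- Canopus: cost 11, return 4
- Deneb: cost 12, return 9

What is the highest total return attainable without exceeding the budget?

This is an integer program with binary decision variables.
Allowing fractional choices, the relaxed optimum would be about 45.5, but projects are indivisible.
Altair + Mira + Pollux: cost 14 + 5 + 3 = 22 ≤ 24, return 17 + 17 + 10 = 44.
Altair + Mira: cost 14 + 5 = 19 ≤ 24, return 17 + 17 = 34.
Mira + Pollux + Deneb: cost 5 + 3 + 12 = 20 ≤ 24, return 17 + 10 + 9 = 36.
Best is Altair, Mira, and Pollux with total return 44.

44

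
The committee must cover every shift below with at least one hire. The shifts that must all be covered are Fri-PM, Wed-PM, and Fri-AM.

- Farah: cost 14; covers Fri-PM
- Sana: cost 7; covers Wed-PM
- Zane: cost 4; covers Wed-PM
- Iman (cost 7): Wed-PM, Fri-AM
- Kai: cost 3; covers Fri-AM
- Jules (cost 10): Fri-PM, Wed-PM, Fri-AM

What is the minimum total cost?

10

This is an integer covering problem.
The greedy cost-per-new-shift heuristic would pick Kai, Zane, and Jules for 17, but a cheaper cover exists.
Jules alone covers Fri-PM, Wed-PM, Fri-AM — every shift.
Total cost: 10.
No cover costs less than 10.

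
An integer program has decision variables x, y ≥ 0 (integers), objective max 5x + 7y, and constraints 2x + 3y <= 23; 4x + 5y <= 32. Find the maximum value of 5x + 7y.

The continuous relaxation peaks at (0, 6.4) with value 44.80; rounding to a feasible lattice point costs some objective.
(x,y)=(3,4): 2·3+3·4=18≤23, 4·3+5·4=32≤32, objective 43.
(x,y)=(0,6): 2·0+3·6=18≤23, 4·0+5·6=30≤32, objective 42.
(x,y)=(4,3): 2·4+3·3=17≤23, 4·4+5·3=31≤32, objective 41.
No feasible integer point exceeds 43.

43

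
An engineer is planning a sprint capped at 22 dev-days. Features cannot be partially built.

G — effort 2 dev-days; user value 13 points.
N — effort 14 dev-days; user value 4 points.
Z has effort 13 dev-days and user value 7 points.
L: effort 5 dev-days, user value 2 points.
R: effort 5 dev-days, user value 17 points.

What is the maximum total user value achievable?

This is an integer program with binary decision variables.
Allowing fractional choices, the relaxed optimum would be about 37.8, but features are indivisible.
G + Z + R: effort 2 + 13 + 5 = 20 ≤ 22, user value 13 + 7 + 17 = 37.
G + L + R: effort 2 + 5 + 5 = 12 ≤ 22, user value 13 + 2 + 17 = 32.
G + N + R: effort 2 + 14 + 5 = 21 ≤ 22, user value 13 + 4 + 17 = 34.
Best is G, Z, and R with total user value 37.

37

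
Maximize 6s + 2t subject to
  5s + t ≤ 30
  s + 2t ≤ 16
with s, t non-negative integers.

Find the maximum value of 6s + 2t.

(s,t)=(5,5): 5·5+1·5=30≤30, 1·5+2·5=15≤16, objective 40.
(s,t)=(5,4): 5·5+1·4=29≤30, 1·5+2·4=13≤16, objective 38.
(s,t)=(4,6): 5·4+1·6=26≤30, 1·4+2·6=16≤16, objective 36.
No feasible integer point exceeds 40.

40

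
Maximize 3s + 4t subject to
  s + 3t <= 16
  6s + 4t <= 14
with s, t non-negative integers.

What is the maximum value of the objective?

(s,t)=(0,3) is feasible, giving 12.
(s,t)=(1,2) is feasible, giving 11.
(s,t)=(0,2) is feasible, giving 8.
The best lattice point is (0,3), giving 12.

12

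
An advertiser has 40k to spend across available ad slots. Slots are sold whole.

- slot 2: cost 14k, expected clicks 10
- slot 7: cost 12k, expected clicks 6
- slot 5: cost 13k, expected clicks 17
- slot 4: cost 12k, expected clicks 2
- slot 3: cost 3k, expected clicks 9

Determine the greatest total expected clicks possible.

slot 2 + slot 5 + slot 3: cost 14 + 13 + 3 = 30 ≤ 40, expected clicks 10 + 17 + 9 = 36.
slot 7 + slot 5 + slot 4 + slot 3: cost 12 + 13 + 12 + 3 = 40 ≤ 40, expected clicks 6 + 17 + 2 + 9 = 34.
Best is slot 2, slot 5, and slot 3 with total expected clicks 36.

36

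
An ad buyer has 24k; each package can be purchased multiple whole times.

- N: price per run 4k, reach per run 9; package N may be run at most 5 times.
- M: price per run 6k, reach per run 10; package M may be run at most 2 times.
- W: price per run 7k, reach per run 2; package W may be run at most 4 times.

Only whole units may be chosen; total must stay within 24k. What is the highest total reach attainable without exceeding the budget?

This is a bounded integer knapsack.
4×N and 1×M: price 22 ≤ 24, reach 4·9 + 1·10 = 46.
3×N and 2×M: price 24 ≤ 24, reach 3·9 + 2·10 = 47.
Best is 47.

47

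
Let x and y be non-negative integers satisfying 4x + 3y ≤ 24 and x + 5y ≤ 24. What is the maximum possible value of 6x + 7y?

Relaxing integrality, the LP optimum is 46.59 at (x,y) = (2.82, 4.24), which is not an integer point.
(x,y)=(3,4): 4·3+3·4=24≤24, 1·3+5·4=23≤24, objective 46.
(x,y)=(2,4): 4·2+3·4=20≤24, 1·2+5·4=22≤24, objective 40.
(x,y)=(3,3): 4·3+3·3=21≤24, 1·3+5·3=18≤24, objective 39.
Maximum is 46 at (x,y)=(3,4).

46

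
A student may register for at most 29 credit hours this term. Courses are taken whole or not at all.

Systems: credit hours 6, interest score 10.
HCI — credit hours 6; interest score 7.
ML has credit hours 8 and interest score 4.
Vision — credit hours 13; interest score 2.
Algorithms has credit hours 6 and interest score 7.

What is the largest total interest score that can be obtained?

28

Systems + HCI + ML + Algorithms: credit hours 6 + 6 + 8 + 6 = 26 ≤ 29, interest score 10 + 7 + 4 + 7 = 28.
Systems + HCI + ML: credit hours 6 + 6 + 8 = 20 ≤ 29, interest score 10 + 7 + 4 = 21.
Systems + HCI + Algorithms: credit hours 6 + 6 + 6 = 18 ≤ 29, interest score 10 + 7 + 7 = 24.
Best is Systems, HCI, ML, and Algorithms with total interest score 28.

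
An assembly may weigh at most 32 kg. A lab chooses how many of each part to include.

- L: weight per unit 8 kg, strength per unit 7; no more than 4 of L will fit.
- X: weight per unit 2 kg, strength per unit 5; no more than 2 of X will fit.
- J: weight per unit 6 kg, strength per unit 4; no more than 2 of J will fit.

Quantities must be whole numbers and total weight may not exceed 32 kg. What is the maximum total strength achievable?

32

2×L, 2×X, and 2×J: weight 32 ≤ 32, strength 2·7 + 2·5 + 2·4 = 32.
3×L and 2×X: weight 28 ≤ 32, strength 3·7 + 2·5 = 31.
Best is 32.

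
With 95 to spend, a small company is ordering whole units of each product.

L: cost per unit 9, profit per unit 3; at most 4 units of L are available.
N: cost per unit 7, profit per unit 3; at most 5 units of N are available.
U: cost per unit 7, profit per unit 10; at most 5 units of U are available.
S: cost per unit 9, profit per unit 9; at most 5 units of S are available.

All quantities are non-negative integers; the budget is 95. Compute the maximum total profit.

1×N, 5×U, and 5×S: cost 87 ≤ 95, profit 1·3 + 5·10 + 5·9 = 98.
2×N, 5×U, and 5×S: cost 94 ≤ 95, profit 2·3 + 5·10 + 5·9 = 101.
Best is 101.

101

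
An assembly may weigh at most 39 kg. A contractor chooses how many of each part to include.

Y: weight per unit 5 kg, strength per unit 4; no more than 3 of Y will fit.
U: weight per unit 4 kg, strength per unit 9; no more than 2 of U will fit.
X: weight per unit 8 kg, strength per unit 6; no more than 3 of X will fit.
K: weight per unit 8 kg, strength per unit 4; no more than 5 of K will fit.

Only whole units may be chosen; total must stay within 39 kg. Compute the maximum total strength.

Take 3×Y, 2×U, and 2×X: weight 39 ≤ 39, strength 3·4 + 2·9 + 2·6 = 42.
U has the best ratio (9/4) and is taken to its limit of 2; remaining capacity is filled optimally with the others.

42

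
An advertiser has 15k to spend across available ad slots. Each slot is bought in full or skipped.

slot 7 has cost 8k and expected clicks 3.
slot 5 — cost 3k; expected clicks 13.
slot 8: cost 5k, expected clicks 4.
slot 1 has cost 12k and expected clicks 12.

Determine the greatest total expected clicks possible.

slot 5 + slot 8: cost 3 + 5 = 8 ≤ 15, expected clicks 13 + 4 = 17.
slot 7 + slot 5: cost 8 + 3 = 11 ≤ 15, expected clicks 3 + 13 = 16.
slot 5 + slot 1: cost 3 + 12 = 15 ≤ 15, expected clicks 13 + 12 = 25.
Best is slot 5 and slot 1 with total expected clicks 25.

25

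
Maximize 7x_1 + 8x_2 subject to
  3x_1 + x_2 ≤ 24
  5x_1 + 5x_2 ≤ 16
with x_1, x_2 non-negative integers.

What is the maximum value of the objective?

The continuous relaxation peaks at (0, 3.2) with value 25.60; rounding to a feasible lattice point costs some objective.
(x_1,x_2)=(0,3): 3·0+1·3=3≤24, 5·0+5·3=15≤16, objective 24.
(x_1,x_2)=(1,2): 3·1+1·2=5≤24, 5·1+5·2=15≤16, objective 23.
(x_1,x_2)=(0,2): 3·0+1·2=2≤24, 5·0+5·2=10≤16, objective 16.
No feasible integer point exceeds 24.

24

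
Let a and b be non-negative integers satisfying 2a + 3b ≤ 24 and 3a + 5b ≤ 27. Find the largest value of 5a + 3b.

(a,b)=(9,0): 2·9+3·0=18≤24, 3·9+5·0=27≤27, objective 45.
(a,b)=(8,0): 2·8+3·0=16≤24, 3·8+5·0=24≤27, objective 40.
No feasible integer point exceeds 45.

45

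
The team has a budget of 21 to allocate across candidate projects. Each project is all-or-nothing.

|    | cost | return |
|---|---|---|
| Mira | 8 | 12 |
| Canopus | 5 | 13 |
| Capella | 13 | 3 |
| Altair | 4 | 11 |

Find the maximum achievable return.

36

This is an integer program with binary decision variables.
Allowing fractional choices, the relaxed optimum would be about 36.9, but projects are indivisible.
Mira + Canopus: cost 8 + 5 = 13 ≤ 21, return 12 + 13 = 25.
Mira + Canopus + Altair: cost 8 + 5 + 4 = 17 ≤ 21, return 12 + 13 + 11 = 36.
Best is Mira, Canopus, and Altair with total return 36.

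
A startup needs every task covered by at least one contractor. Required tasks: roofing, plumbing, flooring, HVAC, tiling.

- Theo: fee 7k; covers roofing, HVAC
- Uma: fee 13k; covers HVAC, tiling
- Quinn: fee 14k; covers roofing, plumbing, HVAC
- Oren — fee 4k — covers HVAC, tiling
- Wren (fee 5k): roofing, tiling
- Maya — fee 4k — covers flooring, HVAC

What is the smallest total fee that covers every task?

22

The greedy cost-per-new-task heuristic would pick Oren, Maya, Wren, and Quinn for 27, but a cheaper cover exists.
Choose Quinn, Oren, and Maya: together they cover roofing, plumbing, flooring, HVAC, tiling — every task.
Total fee: 14 + 4 + 4 = 22.
No cover costs less than 22.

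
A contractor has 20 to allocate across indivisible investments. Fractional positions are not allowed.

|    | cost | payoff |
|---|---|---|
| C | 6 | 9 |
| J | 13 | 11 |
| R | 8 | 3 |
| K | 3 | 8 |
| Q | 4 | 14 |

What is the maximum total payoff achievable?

33

Allowing fractional choices, the relaxed optimum would be about 36.9, but investments are indivisible.
C + K + Q: cost 6 + 3 + 4 = 13 ≤ 20, payoff 9 + 8 + 14 = 31.
J + K + Q: cost 13 + 3 + 4 = 20 ≤ 20, payoff 11 + 8 + 14 = 33.
Best is J, K, and Q with total payoff 33.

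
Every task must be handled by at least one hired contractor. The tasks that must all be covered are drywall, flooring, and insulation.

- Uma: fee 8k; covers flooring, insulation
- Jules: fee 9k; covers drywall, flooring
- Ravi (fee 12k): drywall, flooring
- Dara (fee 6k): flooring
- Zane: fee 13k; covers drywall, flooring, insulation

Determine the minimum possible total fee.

13

The greedy cost-per-new-task heuristic would pick Uma and Jules for 17, but a cheaper cover exists.
Zane alone covers drywall, flooring, insulation — every task.
Total fee: 13.
No cover costs less than 13.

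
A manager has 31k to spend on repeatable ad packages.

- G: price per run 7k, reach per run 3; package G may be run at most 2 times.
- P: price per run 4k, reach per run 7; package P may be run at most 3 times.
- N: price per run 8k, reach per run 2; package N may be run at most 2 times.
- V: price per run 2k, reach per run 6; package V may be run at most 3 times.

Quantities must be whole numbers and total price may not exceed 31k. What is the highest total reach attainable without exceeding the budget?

42

This is a bounded integer knapsack.
3×P, 1×N, and 3×V: price 26 ≤ 31, reach 3·7 + 1·2 + 3·6 = 41.
1×G, 3×P, and 3×V: price 25 ≤ 31, reach 1·3 + 3·7 + 3·6 = 42.
Best is 42.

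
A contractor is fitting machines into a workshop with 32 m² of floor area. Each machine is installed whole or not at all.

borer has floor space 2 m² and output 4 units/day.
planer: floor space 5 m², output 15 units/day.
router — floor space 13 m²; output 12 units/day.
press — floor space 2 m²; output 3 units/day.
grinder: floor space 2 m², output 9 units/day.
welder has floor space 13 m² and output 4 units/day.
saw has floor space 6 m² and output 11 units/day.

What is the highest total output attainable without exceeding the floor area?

Allowing fractional choices, the relaxed optimum would be about 54.6, but machines are indivisible.
planer + router + press + grinder + saw: floor space 5 + 13 + 2 + 2 + 6 = 28 ≤ 32, output 15 + 12 + 3 + 9 + 11 = 50.
borer + planer + router + press + grinder + saw: floor space 2 + 5 + 13 + 2 + 2 + 6 = 30 ≤ 32, output 4 + 15 + 12 + 3 + 9 + 11 = 54.
borer + planer + router + grinder + saw: floor space 2 + 5 + 13 + 2 + 6 = 28 ≤ 32, output 4 + 15 + 12 + 9 + 11 = 51.
Best is borer, planer, router, press, grinder, and saw with total output 54.

54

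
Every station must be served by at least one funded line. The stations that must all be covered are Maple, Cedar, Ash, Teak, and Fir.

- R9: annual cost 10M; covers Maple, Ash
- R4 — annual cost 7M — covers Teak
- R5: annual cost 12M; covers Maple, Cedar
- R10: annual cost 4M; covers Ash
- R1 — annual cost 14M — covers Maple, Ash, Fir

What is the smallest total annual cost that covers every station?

The greedy cost-per-new-station heuristic would pick R10, R5, R4, and R1 for 37, but a cheaper cover exists.
Choose R4, R5, and R1: together they cover Maple, Cedar, Ash, Teak, Fir — every station.
Total annual cost: 7 + 12 + 14 = 33.
No cover costs less than 33.

33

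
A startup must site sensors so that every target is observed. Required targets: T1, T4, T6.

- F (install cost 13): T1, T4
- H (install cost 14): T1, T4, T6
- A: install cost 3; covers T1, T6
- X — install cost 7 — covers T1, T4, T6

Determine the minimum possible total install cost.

7

This is a weighted set-cover instance.
The greedy cost-per-new-target heuristic would pick A and X for 10, but a cheaper cover exists.
X alone covers T1, T4, T6 — every target.
Total install cost: 7.
No cover costs less than 7.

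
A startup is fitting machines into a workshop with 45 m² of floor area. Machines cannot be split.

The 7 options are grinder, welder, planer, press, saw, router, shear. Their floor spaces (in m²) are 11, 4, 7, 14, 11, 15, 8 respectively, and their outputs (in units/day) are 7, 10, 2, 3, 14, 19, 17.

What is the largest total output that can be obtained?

62

Treat it as a binary knapsack problem.
welder + saw + router + shear: floor space 4 + 11 + 15 + 8 = 38 ≤ 45, output 10 + 14 + 19 + 17 = 60.
grinder + saw + router + shear: floor space 11 + 11 + 15 + 8 = 45 ≤ 45, output 7 + 14 + 19 + 17 = 57.
welder + planer + saw + router + shear: floor space 4 + 7 + 11 + 15 + 8 = 45 ≤ 45, output 10 + 2 + 14 + 19 + 17 = 62.
Best is welder, planer, saw, router, and shear with total output 62.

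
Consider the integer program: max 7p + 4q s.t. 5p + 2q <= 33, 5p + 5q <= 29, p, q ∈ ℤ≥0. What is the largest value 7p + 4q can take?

35

The continuous relaxation peaks at (5.8, 0) with value 40.60; rounding to a feasible lattice point costs some objective.
(p,q)=(5,0): 5·5+2·0=25≤33, 5·5+5·0=25≤29, objective 35.
(p,q)=(4,1): 5·4+2·1=22≤33, 5·4+5·1=25≤29, objective 32.
(p,q)=(4,0): 5·4+2·0=20≤33, 5·4+5·0=20≤29, objective 28.
The best lattice point is (5,0), giving 35.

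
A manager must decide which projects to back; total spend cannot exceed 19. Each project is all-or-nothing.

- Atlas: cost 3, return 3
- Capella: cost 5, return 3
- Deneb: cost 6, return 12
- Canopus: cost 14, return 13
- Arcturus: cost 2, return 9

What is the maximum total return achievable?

Atlas + Canopus + Arcturus: cost 3 + 14 + 2 = 19 ≤ 19, return 3 + 13 + 9 = 25.
Atlas + Deneb + Arcturus: cost 3 + 6 + 2 = 11 ≤ 19, return 3 + 12 + 9 = 24.
Atlas + Capella + Deneb + Arcturus: cost 3 + 5 + 6 + 2 = 16 ≤ 19, return 3 + 3 + 12 + 9 = 27.
Best is Atlas, Capella, Deneb, and Arcturus with total return 27.

27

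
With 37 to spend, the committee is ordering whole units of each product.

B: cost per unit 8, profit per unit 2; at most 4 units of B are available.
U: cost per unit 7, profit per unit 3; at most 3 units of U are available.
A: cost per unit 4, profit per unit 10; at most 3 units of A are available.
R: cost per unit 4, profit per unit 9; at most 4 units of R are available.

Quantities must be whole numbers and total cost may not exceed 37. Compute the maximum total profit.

69

This is a bounded integer knapsack.
A has the best ratio (10/4); taking only A gives at most 3×10 = 30 (stopped by the supply cap of 3).
Mixing does better — 1×U, 3×A, and 4×R: cost 35 ≤ 37, profit 1·3 + 3·10 + 4·9 = 69.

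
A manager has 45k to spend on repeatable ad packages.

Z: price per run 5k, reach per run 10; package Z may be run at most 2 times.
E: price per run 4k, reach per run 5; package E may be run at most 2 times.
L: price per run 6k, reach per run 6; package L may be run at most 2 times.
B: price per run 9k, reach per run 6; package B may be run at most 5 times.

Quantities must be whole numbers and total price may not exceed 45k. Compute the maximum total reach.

49

This is a bounded integer knapsack.
Z has the best ratio (10/5); taking only Z gives at most 2×10 = 20 (stopped by the supply cap of 2).
Mixing does better — 2×Z, 1×E, 2×L, and 2×B: price 44 ≤ 45, reach 2·10 + 1·5 + 2·6 + 2·6 = 49.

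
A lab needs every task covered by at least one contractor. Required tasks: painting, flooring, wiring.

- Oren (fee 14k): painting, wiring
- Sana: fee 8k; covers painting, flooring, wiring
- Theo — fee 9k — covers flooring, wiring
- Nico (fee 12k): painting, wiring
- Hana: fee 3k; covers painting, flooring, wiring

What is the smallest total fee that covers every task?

3

Hana alone covers painting, flooring, wiring — every task.
Total fee: 3.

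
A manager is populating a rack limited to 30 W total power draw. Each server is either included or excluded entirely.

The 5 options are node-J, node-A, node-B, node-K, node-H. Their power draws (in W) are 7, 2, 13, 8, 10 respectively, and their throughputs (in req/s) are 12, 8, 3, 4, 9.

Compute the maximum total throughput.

33

Allowing fractional choices, the relaxed optimum would be about 33.7, but servers are indivisible.
node-J + node-A + node-H: power draw 7 + 2 + 10 = 19 ≤ 30, throughput 12 + 8 + 9 = 29.
node-J + node-A + node-B + node-K: power draw 7 + 2 + 13 + 8 = 30 ≤ 30, throughput 12 + 8 + 3 + 4 = 27.
node-J + node-A + node-K + node-H: power draw 7 + 2 + 8 + 10 = 27 ≤ 30, throughput 12 + 8 + 4 + 9 = 33.
Best is node-J, node-A, node-K, and node-H with total throughput 33.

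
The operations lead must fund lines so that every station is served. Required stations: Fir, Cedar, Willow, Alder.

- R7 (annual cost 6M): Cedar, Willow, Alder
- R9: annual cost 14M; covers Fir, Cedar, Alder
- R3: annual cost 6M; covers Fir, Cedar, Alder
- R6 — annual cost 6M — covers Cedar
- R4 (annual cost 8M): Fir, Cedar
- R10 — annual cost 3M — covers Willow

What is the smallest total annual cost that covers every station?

This is a weighted set-cover instance.
Choose R3 and R10: together they cover Fir, Cedar, Willow, Alder — every station.
Total annual cost: 6 + 3 = 9.

9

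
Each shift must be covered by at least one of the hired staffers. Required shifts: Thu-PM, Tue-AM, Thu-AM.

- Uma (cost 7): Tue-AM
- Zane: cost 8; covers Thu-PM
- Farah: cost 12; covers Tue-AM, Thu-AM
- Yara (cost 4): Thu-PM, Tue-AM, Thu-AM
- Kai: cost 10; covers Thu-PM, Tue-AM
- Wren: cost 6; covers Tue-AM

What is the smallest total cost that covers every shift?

4

This is a weighted set-cover instance.
Yara alone covers Thu-PM, Tue-AM, Thu-AM — every shift.
Total cost: 4.
No cover costs less than 4.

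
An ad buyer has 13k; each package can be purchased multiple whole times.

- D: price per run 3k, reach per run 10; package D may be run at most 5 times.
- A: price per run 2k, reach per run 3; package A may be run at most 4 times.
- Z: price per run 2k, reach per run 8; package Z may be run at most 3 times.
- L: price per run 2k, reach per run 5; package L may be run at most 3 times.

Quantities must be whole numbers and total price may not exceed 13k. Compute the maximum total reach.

46

Take 3×D and 2×Z: price 13 ≤ 13, reach 3·10 + 2·8 = 46.
No other integer combination yields more.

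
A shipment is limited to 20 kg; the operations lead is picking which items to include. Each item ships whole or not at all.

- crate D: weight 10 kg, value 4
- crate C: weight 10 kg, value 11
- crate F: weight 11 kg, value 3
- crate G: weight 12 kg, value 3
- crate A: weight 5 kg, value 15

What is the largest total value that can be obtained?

Take crate C and crate A: weight 10 + 5 = 15 ≤ 20, value 11 + 15 = 26.
No other feasible combination does better.

26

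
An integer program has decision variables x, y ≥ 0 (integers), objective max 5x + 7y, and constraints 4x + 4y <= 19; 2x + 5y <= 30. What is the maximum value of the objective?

(x,y)=(0,4) is feasible, giving 28.
(x,y)=(1,3) is feasible, giving 26.
(x,y)=(0,3) is feasible, giving 21.
No feasible integer point exceeds 28.

28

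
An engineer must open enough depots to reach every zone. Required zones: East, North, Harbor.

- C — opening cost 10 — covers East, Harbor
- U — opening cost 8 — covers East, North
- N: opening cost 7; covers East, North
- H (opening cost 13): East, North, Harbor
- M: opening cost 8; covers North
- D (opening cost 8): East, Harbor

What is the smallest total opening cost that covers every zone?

13

The greedy cost-per-new-zone heuristic would pick N and D for 15, but a cheaper cover exists.
H alone covers East, North, Harbor — every zone.
Total opening cost: 13.
No cover costs less than 13.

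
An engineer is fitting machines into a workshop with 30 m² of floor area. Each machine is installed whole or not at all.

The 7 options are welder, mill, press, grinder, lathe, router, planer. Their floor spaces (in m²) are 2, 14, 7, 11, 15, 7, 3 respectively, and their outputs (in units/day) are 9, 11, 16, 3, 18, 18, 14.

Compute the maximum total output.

60

This is a 0-1 knapsack instance.
welder + press + grinder + router + planer: floor space 2 + 7 + 11 + 7 + 3 = 30 ≤ 30, output 9 + 16 + 3 + 18 + 14 = 60.
welder + lathe + router + planer: floor space 2 + 15 + 7 + 3 = 27 ≤ 30, output 9 + 18 + 18 + 14 = 59.
Best is welder, press, grinder, router, and planer with total output 60.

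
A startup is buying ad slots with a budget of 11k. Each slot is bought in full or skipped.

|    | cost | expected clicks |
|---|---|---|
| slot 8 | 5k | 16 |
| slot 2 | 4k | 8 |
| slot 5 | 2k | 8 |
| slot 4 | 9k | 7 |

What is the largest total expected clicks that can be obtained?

Take slot 8, slot 2, and slot 5: cost 5 + 4 + 2 = 11 ≤ 11, expected clicks 16 + 8 + 8 = 32.
No other feasible combination does better.

32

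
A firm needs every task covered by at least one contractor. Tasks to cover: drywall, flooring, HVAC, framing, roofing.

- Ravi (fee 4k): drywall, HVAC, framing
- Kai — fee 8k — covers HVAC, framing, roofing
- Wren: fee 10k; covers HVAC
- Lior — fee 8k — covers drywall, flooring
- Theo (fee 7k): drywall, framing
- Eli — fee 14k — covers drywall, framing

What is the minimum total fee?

The greedy cost-per-new-task heuristic would pick Ravi, Kai, and Lior for 20, but a cheaper cover exists.
Choose Kai and Lior: together they cover drywall, flooring, HVAC, framing, roofing — every task.
Total fee: 8 + 8 = 16.
No cover costs less than 16.

16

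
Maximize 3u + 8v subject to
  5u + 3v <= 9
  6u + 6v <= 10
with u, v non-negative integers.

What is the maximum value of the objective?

8

(u,v)=(0,1): 5·0+3·1=3≤9, 6·0+6·1=6≤10, objective 8.
(u,v)=(1,0): 5·1+3·0=5≤9, 6·1+6·0=6≤10, objective 3.
(u,v)=(0,0): 5·0+3·0=0≤9, 6·0+6·0=0≤10, objective 0.
Maximum is 8 at (u,v)=(0,1).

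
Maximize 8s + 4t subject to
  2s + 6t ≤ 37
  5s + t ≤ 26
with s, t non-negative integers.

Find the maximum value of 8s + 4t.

The continuous relaxation peaks at (4.25, 4.75) with value 53.00; rounding to a feasible lattice point costs some objective.
(s,t)=(4,4) is feasible, giving 48.
(s,t)=(4,3) is feasible, giving 44.
(s,t)=(3,5) is feasible, giving 44.
The best lattice point is (4,4), giving 48.

48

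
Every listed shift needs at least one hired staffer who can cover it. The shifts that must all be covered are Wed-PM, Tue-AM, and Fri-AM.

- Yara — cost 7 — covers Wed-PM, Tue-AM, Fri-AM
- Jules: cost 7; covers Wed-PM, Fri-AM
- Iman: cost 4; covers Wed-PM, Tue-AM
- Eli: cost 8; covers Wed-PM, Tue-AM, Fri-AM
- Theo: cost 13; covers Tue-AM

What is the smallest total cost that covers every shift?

7

Yara alone covers Wed-PM, Tue-AM, Fri-AM — every shift.
Total cost: 7.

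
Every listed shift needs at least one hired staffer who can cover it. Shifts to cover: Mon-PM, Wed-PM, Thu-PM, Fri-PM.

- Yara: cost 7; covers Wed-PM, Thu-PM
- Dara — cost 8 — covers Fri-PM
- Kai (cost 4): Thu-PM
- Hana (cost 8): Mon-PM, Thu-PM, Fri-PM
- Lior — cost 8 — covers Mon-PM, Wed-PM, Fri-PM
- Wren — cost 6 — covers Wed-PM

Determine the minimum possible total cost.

This is a weighted set-cover instance.
Choose Kai and Lior: together they cover Mon-PM, Wed-PM, Thu-PM, Fri-PM — every shift.
Total cost: 4 + 8 = 12.

12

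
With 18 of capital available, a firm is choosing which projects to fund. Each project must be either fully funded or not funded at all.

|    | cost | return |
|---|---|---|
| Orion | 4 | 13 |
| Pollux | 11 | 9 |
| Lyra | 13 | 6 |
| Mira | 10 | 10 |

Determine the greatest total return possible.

23

Orion + Mira: cost 4 + 10 = 14 ≤ 18, return 13 + 10 = 23.
Orion + Pollux: cost 4 + 11 = 15 ≤ 18, return 13 + 9 = 22.
Orion + Lyra: cost 4 + 13 = 17 ≤ 18, return 13 + 6 = 19.
Best is Orion and Mira with total return 23.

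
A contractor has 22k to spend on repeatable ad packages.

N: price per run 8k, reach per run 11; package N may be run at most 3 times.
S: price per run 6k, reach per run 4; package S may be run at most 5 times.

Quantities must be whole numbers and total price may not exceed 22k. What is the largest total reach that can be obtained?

2×N and 1×S: price 22 ≤ 22, reach 2·11 + 1·4 = 26.
2×N: price 16 ≤ 22, reach 2·11 = 22.
Best is 26.

26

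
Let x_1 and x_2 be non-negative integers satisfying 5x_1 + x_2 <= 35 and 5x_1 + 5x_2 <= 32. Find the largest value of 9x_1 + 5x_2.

54

Relaxing integrality, the LP optimum is 57.60 at (x_1,x_2) = (6.4, 0), which is not an integer point.
(x_1,x_2)=(6,0): 5·6+1·0=30≤35, 5·6+5·0=30≤32, objective 54.
(x_1,x_2)=(5,1): 5·5+1·1=26≤35, 5·5+5·1=30≤32, objective 50.
The best lattice point is (6,0), giving 54.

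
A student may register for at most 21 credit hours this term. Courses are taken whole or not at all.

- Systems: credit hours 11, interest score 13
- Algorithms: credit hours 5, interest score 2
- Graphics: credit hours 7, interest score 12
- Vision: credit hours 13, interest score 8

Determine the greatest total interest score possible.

This is a 0-1 knapsack instance.
Take Systems and Graphics: credit hours 11 + 7 = 18 ≤ 21, interest score 13 + 12 = 25.
No other feasible combination does better.

25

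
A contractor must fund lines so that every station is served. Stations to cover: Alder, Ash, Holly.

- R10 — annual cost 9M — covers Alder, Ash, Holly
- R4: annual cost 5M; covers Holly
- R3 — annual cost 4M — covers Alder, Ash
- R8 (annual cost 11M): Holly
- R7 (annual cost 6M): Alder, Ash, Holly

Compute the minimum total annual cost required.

6

The greedy cost-per-new-station heuristic would pick R3 and R4 for 9, but a cheaper cover exists.
R7 alone covers Alder, Ash, Holly — every station.
Total annual cost: 6.
No cover costs less than 6.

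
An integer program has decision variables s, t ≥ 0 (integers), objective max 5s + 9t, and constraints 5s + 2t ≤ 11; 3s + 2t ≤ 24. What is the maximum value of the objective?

Relaxing integrality, the LP optimum is 49.50 at (s,t) = (0, 5.5), which is not an integer point.
(s,t)=(0,5): 5·0+2·5=10≤11, 3·0+2·5=10≤24, objective 45.
(s,t)=(0,4): 5·0+2·4=8≤11, 3·0+2·4=8≤24, objective 36.
The best lattice point is (0,5), giving 45.

45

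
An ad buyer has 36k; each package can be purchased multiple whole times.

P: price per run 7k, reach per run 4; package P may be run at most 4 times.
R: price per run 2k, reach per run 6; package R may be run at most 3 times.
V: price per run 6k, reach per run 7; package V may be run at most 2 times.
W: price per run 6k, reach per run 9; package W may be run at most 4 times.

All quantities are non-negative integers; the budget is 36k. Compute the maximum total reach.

61

3×R, 1×V, and 4×W: price 36 ≤ 36, reach 3·6 + 1·7 + 4·9 = 61.
3×R, 2×V, and 3×W: price 36 ≤ 36, reach 3·6 + 2·7 + 3·9 = 59.
Best is 61.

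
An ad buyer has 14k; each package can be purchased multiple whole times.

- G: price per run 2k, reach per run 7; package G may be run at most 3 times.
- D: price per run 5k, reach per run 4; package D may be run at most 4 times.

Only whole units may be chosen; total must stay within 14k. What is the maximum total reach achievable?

G has the best ratio (7/2); taking only G gives at most 3×7 = 21 (stopped by the supply cap of 3).
Mixing does better — 3×G and 1×D: price 11 ≤ 14, reach 3·7 + 1·4 = 25.

25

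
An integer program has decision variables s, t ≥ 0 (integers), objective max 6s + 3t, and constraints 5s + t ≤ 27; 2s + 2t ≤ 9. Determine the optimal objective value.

24

Relaxing integrality, the LP optimum is 27.00 at (s,t) = (4.5, 0), which is not an integer point.
(s,t)=(4,0) is feasible, giving 24.
(s,t)=(3,1) is feasible, giving 21.
(s,t)=(3,0) is feasible, giving 18.
No feasible integer point exceeds 24.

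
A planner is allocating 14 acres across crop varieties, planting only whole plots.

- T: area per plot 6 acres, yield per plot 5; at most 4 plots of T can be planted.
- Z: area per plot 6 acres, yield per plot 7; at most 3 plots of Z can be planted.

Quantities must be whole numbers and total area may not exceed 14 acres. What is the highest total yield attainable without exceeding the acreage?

1×T and 1×Z: area 12 ≤ 14, yield 1·5 + 1·7 = 12.
2×Z: area 12 ≤ 14, yield 2·7 = 14.
Best is 14.

14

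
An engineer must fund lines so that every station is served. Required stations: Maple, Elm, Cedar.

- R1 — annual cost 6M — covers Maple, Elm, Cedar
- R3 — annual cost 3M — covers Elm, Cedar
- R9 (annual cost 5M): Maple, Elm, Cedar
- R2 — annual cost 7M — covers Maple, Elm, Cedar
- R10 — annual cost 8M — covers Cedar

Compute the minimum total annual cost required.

5

R9 alone covers Maple, Elm, Cedar — every station.
Total annual cost: 5.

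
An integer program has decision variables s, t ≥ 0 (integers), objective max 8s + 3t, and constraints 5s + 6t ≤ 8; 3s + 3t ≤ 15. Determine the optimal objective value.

8

(s,t)=(1,0): 5·1+6·0=5≤8, 3·1+3·0=3≤15, objective 8.
(s,t)=(0,1): 5·0+6·1=6≤8, 3·0+3·1=3≤15, objective 3.
(s,t)=(0,0): 5·0+6·0=0≤8, 3·0+3·0=0≤15, objective 0.
No feasible integer point exceeds 8.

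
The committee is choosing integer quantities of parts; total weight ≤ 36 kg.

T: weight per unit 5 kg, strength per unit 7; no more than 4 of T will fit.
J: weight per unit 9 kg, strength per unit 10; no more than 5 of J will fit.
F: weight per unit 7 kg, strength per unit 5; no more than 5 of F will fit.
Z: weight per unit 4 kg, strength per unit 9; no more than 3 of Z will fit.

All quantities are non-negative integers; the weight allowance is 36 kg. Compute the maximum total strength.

58

4×T and 3×Z: weight 32 ≤ 36, strength 4·7 + 3·9 = 55.
3×T, 1×J, and 3×Z: weight 36 ≤ 36, strength 3·7 + 1·10 + 3·9 = 58.
Best is 58.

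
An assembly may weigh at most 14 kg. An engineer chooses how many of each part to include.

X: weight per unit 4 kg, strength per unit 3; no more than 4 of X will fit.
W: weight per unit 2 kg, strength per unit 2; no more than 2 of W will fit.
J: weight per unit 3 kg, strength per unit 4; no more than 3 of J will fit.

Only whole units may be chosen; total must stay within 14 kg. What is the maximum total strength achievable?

16

2×W and 3×J: weight 13 ≤ 14, strength 2·2 + 3·4 = 16.
1×X and 3×J: weight 13 ≤ 14, strength 1·3 + 3·4 = 15.
Best is 16.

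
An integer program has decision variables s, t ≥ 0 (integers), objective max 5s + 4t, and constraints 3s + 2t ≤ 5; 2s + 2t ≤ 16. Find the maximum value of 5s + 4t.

(s,t)=(1,1) is feasible, giving 9.
(s,t)=(0,2) is feasible, giving 8.
No feasible integer point exceeds 9.

9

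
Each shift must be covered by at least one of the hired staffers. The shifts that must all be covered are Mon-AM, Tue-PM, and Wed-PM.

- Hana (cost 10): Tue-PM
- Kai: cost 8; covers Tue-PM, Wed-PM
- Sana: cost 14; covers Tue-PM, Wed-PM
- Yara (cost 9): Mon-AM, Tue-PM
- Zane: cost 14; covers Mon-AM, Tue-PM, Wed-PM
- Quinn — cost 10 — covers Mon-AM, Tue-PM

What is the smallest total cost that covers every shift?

The greedy cost-per-new-shift heuristic would pick Kai and Yara for 17, but a cheaper cover exists.
Zane alone covers Mon-AM, Tue-PM, Wed-PM — every shift.
Total cost: 14.
No cover costs less than 14.

14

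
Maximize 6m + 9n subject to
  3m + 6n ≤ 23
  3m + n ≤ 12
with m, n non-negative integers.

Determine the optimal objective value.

The continuous relaxation peaks at (3.27, 2.2) with value 39.40; rounding to a feasible lattice point costs some objective.
(m,n)=(3,2): 3·3+6·2=21≤23, 3·3+1·2=11≤12, objective 36.
(m,n)=(2,2): 3·2+6·2=18≤23, 3·2+1·2=8≤12, objective 30.
(m,n)=(3,1): 3·3+6·1=15≤23, 3·3+1·1=10≤12, objective 27.
The best lattice point is (3,2), giving 36.

36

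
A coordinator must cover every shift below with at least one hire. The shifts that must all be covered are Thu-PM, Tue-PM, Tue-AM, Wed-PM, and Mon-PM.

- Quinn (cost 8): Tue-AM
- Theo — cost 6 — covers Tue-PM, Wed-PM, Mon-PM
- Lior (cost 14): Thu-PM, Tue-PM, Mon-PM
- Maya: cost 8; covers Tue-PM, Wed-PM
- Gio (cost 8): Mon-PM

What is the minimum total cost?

28

Choose Quinn, Theo, and Lior: together they cover Thu-PM, Tue-PM, Tue-AM, Wed-PM, Mon-PM — every shift.
Total cost: 8 + 6 + 14 = 28.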